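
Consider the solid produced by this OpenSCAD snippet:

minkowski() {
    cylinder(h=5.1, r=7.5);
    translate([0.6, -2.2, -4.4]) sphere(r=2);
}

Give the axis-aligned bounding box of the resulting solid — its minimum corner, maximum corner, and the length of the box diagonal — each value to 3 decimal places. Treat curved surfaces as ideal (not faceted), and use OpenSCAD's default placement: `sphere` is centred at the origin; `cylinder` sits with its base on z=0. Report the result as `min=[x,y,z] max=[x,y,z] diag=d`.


A = translate([0.6, -2.2, -4.4]) sphere(r=2) → bbox [-1.4,-4.2,-6.4] .. [2.6,-0.2,-2.4]
B = cylinder(h=5.1, r=7.5) → bbox [-7.5,-7.5,0] .. [7.5,7.5,5.1]
lo = A.lo+B.lo = [-1.4-7.5, -4.2-7.5, -6.4+0] = [-8.900,-11.700,-6.400]
hi = A.hi+B.hi = [2.6+7.5, -0.2+7.5, -2.4+5.1] = [10.100,7.300,2.700]
diag = √(19²+19²+9.1²) = √804.81 = 28.369

min=[-8.900,-11.700,-6.400] max=[10.100,7.300,2.700] diag=28.369


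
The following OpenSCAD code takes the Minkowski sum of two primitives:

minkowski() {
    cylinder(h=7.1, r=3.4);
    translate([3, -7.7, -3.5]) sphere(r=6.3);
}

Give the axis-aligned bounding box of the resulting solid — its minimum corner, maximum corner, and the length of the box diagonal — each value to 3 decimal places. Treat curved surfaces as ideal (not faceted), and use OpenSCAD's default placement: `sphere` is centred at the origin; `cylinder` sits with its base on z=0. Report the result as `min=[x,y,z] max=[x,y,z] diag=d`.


A = translate([3, -7.7, -3.5]) sphere(r=6.3) → bbox [-3.3,-14,-9.8] .. [9.3,-1.4,2.8]
B = cylinder(h=7.1, r=3.4) → bbox [-3.4,-3.4,0] .. [3.4,3.4,7.1]
lo = A.lo+B.lo = [-3.3-3.4, -14-3.4, -9.8+0] = [-6.700,-17.400,-9.800]
hi = A.hi+B.hi = [9.3+3.4, -1.4+3.4, 2.8+7.1] = [12.700,2.000,9.900]
diag = √(19.4²+19.4²+19.7²) = √1140.81 = 33.776

min=[-6.700,-17.400,-9.800] max=[12.700,2.000,9.900] diag=33.776


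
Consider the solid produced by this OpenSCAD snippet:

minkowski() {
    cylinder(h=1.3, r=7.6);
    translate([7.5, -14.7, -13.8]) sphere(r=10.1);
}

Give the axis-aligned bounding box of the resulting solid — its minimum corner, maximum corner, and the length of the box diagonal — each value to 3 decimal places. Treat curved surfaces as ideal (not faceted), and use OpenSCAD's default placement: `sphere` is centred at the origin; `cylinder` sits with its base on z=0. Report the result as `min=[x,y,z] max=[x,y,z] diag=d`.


min=[-10.200,-32.400,-23.900] max=[25.200,3.000,-2.400] diag=54.485

A = translate([7.5, -14.7, -13.8]) sphere(r=10.1) → bbox [-2.6,-24.8,-23.9] .. [17.6,-4.6,-3.7]
B = cylinder(h=1.3, r=7.6) → bbox [-7.6,-7.6,0] .. [7.6,7.6,1.3]
lo = A.lo+B.lo = [-2.6-7.6, -24.8-7.6, -23.9+0] = [-10.200,-32.400,-23.900]
hi = A.hi+B.hi = [17.6+7.6, -4.6+7.6, -3.7+1.3] = [25.200,3.000,-2.400]
diag = √(35.4²+35.4²+21.5²) = √2968.57 = 54.485


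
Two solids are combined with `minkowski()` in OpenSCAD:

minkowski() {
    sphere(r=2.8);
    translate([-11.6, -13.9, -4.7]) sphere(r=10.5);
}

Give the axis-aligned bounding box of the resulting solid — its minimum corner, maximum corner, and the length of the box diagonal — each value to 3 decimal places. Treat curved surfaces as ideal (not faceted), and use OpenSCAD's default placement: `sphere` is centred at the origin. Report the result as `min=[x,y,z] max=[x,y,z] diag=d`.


min=[-24.900,-27.200,-18.000] max=[1.700,-0.600,8.600] diag=46.073

A = translate([-11.6, -13.9, -4.7]) sphere(r=10.5) → bbox [-22.1,-24.4,-15.2] .. [-1.1,-3.4,5.8]
B = sphere(r=2.8) → bbox [-2.8,-2.8,-2.8] .. [2.8,2.8,2.8]
lo = A.lo+B.lo = [-22.1-2.8, -24.4-2.8, -15.2-2.8] = [-24.900,-27.200,-18.000]
hi = A.hi+B.hi = [-1.1+2.8, -3.4+2.8, 5.8+2.8] = [1.700,-0.600,8.600]
diag = √(26.6²+26.6²+26.6²) = √2122.68 = 46.073


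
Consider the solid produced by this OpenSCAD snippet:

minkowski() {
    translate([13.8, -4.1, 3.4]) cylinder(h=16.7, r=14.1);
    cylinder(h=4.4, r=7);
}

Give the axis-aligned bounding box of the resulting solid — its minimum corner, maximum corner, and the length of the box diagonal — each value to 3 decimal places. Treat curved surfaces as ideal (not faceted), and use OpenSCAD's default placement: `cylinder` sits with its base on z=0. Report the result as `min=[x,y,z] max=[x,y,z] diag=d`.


A = translate([13.8, -4.1, 3.4]) cylinder(h=16.7, r=14.1) → bbox [-0.3,-18.2,3.4] .. [27.9,10,20.1]
B = cylinder(h=4.4, r=7) → bbox [-7,-7,0] .. [7,7,4.4]
lo = A.lo+B.lo = [-0.3-7, -18.2-7, 3.4+0] = [-7.300,-25.200,3.400]
hi = A.hi+B.hi = [27.9+7, 10+7, 20.1+4.4] = [34.900,17.000,24.500]
diag = √(42.2²+42.2²+21.1²) = √4006.89 = 63.300

min=[-7.300,-25.200,3.400] max=[34.900,17.000,24.500] diag=63.300


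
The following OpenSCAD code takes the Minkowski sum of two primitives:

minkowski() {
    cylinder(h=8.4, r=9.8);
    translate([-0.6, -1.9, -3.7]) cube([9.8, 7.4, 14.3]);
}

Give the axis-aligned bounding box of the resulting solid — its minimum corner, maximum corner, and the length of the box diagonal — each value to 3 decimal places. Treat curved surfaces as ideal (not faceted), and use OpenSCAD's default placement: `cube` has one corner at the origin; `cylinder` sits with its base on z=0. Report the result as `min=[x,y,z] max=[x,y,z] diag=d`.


A = translate([-0.6, -1.9, -3.7]) cube([9.8, 7.4, 14.3]) → bbox [-0.6,-1.9,-3.7] .. [9.2,5.5,10.6]
B = cylinder(h=8.4, r=9.8) → bbox [-9.8,-9.8,0] .. [9.8,9.8,8.4]
lo = A.lo+B.lo = [-0.6-9.8, -1.9-9.8, -3.7+0] = [-10.400,-11.700,-3.700]
hi = A.hi+B.hi = [9.2+9.8, 5.5+9.8, 10.6+8.4] = [19.000,15.300,19.000]
diag = √(29.4²+27²+22.7²) = √2108.65 = 45.920

min=[-10.400,-11.700,-3.700] max=[19.000,15.300,19.000] diag=45.920


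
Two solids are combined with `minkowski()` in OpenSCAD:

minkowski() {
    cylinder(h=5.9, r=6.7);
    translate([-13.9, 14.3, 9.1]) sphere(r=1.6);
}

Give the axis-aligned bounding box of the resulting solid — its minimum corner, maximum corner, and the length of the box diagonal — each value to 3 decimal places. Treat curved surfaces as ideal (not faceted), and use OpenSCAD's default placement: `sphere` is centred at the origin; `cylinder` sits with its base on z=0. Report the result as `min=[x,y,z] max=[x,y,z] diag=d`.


min=[-22.200,6.000,7.500] max=[-5.600,22.600,16.600] diag=25.178

A = translate([-13.9, 14.3, 9.1]) sphere(r=1.6) → bbox [-15.5,12.7,7.5] .. [-12.3,15.9,10.7]
B = cylinder(h=5.9, r=6.7) → bbox [-6.7,-6.7,0] .. [6.7,6.7,5.9]
lo = A.lo+B.lo = [-15.5-6.7, 12.7-6.7, 7.5+0] = [-22.200,6.000,7.500]
hi = A.hi+B.hi = [-12.3+6.7, 15.9+6.7, 10.7+5.9] = [-5.600,22.600,16.600]
diag = √(16.6²+16.6²+9.1²) = √633.93 = 25.178


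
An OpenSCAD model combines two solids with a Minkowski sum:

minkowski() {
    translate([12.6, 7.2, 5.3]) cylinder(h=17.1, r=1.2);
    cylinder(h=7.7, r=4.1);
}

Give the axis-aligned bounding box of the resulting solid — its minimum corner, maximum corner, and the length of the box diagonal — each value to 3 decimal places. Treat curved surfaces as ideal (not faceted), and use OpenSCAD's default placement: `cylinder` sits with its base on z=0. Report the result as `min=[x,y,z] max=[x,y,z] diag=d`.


A = translate([12.6, 7.2, 5.3]) cylinder(h=17.1, r=1.2) → bbox [11.4,6,5.3] .. [13.8,8.4,22.4]
B = cylinder(h=7.7, r=4.1) → bbox [-4.1,-4.1,0] .. [4.1,4.1,7.7]
lo = A.lo+B.lo = [11.4-4.1, 6-4.1, 5.3+0] = [7.300,1.900,5.300]
hi = A.hi+B.hi = [13.8+4.1, 8.4+4.1, 22.4+7.7] = [17.900,12.500,30.100]
diag = √(10.6²+10.6²+24.8²) = √839.76 = 28.979

min=[7.300,1.900,5.300] max=[17.900,12.500,30.100] diag=28.979


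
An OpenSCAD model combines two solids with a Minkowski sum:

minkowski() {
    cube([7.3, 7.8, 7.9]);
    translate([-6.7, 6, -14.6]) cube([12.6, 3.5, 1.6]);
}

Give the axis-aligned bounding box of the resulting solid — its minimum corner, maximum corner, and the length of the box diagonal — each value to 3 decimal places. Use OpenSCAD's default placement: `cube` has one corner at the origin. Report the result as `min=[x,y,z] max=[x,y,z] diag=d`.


min=[-6.700,6.000,-14.600] max=[13.200,17.300,-5.100] diag=24.778

A = translate([-6.7, 6, -14.6]) cube([12.6, 3.5, 1.6]) → bbox [-6.7,6,-14.6] .. [5.9,9.5,-13]
B = cube([7.3, 7.8, 7.9]) → bbox [0,0,0] .. [7.3,7.8,7.9]
lo = A.lo+B.lo = [-6.7+0, 6+0, -14.6+0] = [-6.700,6.000,-14.600]
hi = A.hi+B.hi = [5.9+7.3, 9.5+7.8, -13+7.9] = [13.200,17.300,-5.100]
diag = √(19.9²+11.3²+9.5²) = √613.95 = 24.778


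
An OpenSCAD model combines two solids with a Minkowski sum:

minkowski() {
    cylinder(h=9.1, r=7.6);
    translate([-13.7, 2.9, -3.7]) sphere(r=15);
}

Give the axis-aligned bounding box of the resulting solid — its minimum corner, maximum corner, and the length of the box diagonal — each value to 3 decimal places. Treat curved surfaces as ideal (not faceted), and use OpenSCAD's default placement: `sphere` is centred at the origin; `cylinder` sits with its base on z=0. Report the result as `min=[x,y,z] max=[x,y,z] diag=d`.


min=[-36.300,-19.700,-18.700] max=[8.900,25.500,20.400] diag=74.933

A = translate([-13.7, 2.9, -3.7]) sphere(r=15) → bbox [-28.7,-12.1,-18.7] .. [1.3,17.9,11.3]
B = cylinder(h=9.1, r=7.6) → bbox [-7.6,-7.6,0] .. [7.6,7.6,9.1]
lo = A.lo+B.lo = [-28.7-7.6, -12.1-7.6, -18.7+0] = [-36.300,-19.700,-18.700]
hi = A.hi+B.hi = [1.3+7.6, 17.9+7.6, 11.3+9.1] = [8.900,25.500,20.400]
diag = √(45.2²+45.2²+39.1²) = √5614.89 = 74.933


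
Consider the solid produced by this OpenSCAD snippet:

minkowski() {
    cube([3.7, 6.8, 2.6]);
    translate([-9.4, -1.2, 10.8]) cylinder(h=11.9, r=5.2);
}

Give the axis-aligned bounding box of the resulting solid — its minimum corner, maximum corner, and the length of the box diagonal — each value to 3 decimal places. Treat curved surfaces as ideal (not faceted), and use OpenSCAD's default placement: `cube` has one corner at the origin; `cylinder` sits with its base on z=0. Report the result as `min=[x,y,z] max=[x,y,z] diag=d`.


A = translate([-9.4, -1.2, 10.8]) cylinder(h=11.9, r=5.2) → bbox [-14.6,-6.4,10.8] .. [-4.2,4,22.7]
B = cube([3.7, 6.8, 2.6]) → bbox [0,0,0] .. [3.7,6.8,2.6]
lo = A.lo+B.lo = [-14.6+0, -6.4+0, 10.8+0] = [-14.600,-6.400,10.800]
hi = A.hi+B.hi = [-4.2+3.7, 4+6.8, 22.7+2.6] = [-0.500,10.800,25.300]
diag = √(14.1²+17.2²+14.5²) = √704.9 = 26.550

min=[-14.600,-6.400,10.800] max=[-0.500,10.800,25.300] diag=26.550


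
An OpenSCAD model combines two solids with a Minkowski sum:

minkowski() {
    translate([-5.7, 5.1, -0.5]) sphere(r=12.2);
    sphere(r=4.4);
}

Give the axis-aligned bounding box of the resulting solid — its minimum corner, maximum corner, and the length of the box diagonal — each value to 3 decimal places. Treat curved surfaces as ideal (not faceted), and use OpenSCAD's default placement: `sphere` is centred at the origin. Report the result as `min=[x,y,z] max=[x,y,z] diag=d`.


min=[-22.300,-11.500,-17.100] max=[10.900,21.700,16.100] diag=57.504

A = translate([-5.7, 5.1, -0.5]) sphere(r=12.2) → bbox [-17.9,-7.1,-12.7] .. [6.5,17.3,11.7]
B = sphere(r=4.4) → bbox [-4.4,-4.4,-4.4] .. [4.4,4.4,4.4]
lo = A.lo+B.lo = [-17.9-4.4, -7.1-4.4, -12.7-4.4] = [-22.300,-11.500,-17.100]
hi = A.hi+B.hi = [6.5+4.4, 17.3+4.4, 11.7+4.4] = [10.900,21.700,16.100]
diag = √(33.2²+33.2²+33.2²) = √3306.72 = 57.504


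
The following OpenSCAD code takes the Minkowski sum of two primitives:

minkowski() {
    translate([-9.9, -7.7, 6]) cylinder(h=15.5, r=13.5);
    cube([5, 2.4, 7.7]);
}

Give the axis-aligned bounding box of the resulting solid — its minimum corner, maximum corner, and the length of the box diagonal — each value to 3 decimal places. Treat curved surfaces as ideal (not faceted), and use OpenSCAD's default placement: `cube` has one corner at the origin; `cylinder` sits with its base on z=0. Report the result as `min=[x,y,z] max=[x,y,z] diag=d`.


min=[-23.400,-21.200,6.000] max=[8.600,8.200,29.200] diag=49.261

A = translate([-9.9, -7.7, 6]) cylinder(h=15.5, r=13.5) → bbox [-23.4,-21.2,6] .. [3.6,5.8,21.5]
B = cube([5, 2.4, 7.7]) → bbox [0,0,0] .. [5,2.4,7.7]
lo = A.lo+B.lo = [-23.4+0, -21.2+0, 6+0] = [-23.400,-21.200,6.000]
hi = A.hi+B.hi = [3.6+5, 5.8+2.4, 21.5+7.7] = [8.600,8.200,29.200]
diag = √(32²+29.4²+23.2²) = √2426.6 = 49.261


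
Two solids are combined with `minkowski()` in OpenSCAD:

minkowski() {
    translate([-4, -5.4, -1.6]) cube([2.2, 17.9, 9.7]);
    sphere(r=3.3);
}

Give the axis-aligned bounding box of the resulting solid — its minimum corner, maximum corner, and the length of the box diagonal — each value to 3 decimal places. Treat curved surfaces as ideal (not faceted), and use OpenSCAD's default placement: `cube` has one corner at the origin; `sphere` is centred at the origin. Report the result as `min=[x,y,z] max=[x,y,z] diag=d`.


A = translate([-4, -5.4, -1.6]) cube([2.2, 17.9, 9.7]) → bbox [-4,-5.4,-1.6] .. [-1.8,12.5,8.1]
B = sphere(r=3.3) → bbox [-3.3,-3.3,-3.3] .. [3.3,3.3,3.3]
lo = A.lo+B.lo = [-4-3.3, -5.4-3.3, -1.6-3.3] = [-7.300,-8.700,-4.900]
hi = A.hi+B.hi = [-1.8+3.3, 12.5+3.3, 8.1+3.3] = [1.500,15.800,11.400]
diag = √(8.8²+24.5²+16.3²) = √943.38 = 30.714

min=[-7.300,-8.700,-4.900] max=[1.500,15.800,11.400] diag=30.714


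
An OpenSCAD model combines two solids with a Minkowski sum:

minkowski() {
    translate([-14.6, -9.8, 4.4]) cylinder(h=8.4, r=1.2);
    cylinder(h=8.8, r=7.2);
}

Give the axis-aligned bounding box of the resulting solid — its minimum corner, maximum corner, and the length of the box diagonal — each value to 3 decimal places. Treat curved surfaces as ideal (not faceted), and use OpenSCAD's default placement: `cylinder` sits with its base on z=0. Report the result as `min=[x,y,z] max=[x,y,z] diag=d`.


A = translate([-14.6, -9.8, 4.4]) cylinder(h=8.4, r=1.2) → bbox [-15.8,-11,4.4] .. [-13.4,-8.6,12.8]
B = cylinder(h=8.8, r=7.2) → bbox [-7.2,-7.2,0] .. [7.2,7.2,8.8]
lo = A.lo+B.lo = [-15.8-7.2, -11-7.2, 4.4+0] = [-23.000,-18.200,4.400]
hi = A.hi+B.hi = [-13.4+7.2, -8.6+7.2, 12.8+8.8] = [-6.200,-1.400,21.600]
diag = √(16.8²+16.8²+17.2²) = √860.32 = 29.331

min=[-23.000,-18.200,4.400] max=[-6.200,-1.400,21.600] diag=29.331


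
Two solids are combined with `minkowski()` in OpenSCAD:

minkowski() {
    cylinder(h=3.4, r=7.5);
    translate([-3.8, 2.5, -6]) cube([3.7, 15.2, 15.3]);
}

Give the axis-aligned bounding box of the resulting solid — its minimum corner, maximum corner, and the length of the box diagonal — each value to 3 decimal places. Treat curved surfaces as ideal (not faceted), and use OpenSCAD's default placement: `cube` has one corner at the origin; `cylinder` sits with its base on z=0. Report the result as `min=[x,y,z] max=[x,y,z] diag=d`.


min=[-11.300,-5.000,-6.000] max=[7.400,25.200,12.700] diag=40.142

A = translate([-3.8, 2.5, -6]) cube([3.7, 15.2, 15.3]) → bbox [-3.8,2.5,-6] .. [-0.1,17.7,9.3]
B = cylinder(h=3.4, r=7.5) → bbox [-7.5,-7.5,0] .. [7.5,7.5,3.4]
lo = A.lo+B.lo = [-3.8-7.5, 2.5-7.5, -6+0] = [-11.300,-5.000,-6.000]
hi = A.hi+B.hi = [-0.1+7.5, 17.7+7.5, 9.3+3.4] = [7.400,25.200,12.700]
diag = √(18.7²+30.2²+18.7²) = √1611.42 = 40.142


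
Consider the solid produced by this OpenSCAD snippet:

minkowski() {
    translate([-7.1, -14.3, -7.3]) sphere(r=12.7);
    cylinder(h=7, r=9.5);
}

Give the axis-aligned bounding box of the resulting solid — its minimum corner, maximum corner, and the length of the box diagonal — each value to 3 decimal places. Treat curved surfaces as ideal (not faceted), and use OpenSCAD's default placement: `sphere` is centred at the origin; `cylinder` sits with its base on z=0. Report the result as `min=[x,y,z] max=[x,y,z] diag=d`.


min=[-29.300,-36.500,-20.000] max=[15.100,7.900,12.400] diag=70.657

A = translate([-7.1, -14.3, -7.3]) sphere(r=12.7) → bbox [-19.8,-27,-20] .. [5.6,-1.6,5.4]
B = cylinder(h=7, r=9.5) → bbox [-9.5,-9.5,0] .. [9.5,9.5,7]
lo = A.lo+B.lo = [-19.8-9.5, -27-9.5, -20+0] = [-29.300,-36.500,-20.000]
hi = A.hi+B.hi = [5.6+9.5, -1.6+9.5, 5.4+7] = [15.100,7.900,12.400]
diag = √(44.4²+44.4²+32.4²) = √4992.48 = 70.657


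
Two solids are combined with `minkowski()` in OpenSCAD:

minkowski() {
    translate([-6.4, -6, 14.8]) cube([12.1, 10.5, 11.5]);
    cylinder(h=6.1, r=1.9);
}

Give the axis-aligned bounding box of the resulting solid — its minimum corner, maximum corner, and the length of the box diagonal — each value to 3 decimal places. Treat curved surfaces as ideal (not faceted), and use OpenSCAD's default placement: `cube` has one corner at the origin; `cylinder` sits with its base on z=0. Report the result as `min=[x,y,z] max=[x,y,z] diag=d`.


A = translate([-6.4, -6, 14.8]) cube([12.1, 10.5, 11.5]) → bbox [-6.4,-6,14.8] .. [5.7,4.5,26.3]
B = cylinder(h=6.1, r=1.9) → bbox [-1.9,-1.9,0] .. [1.9,1.9,6.1]
lo = A.lo+B.lo = [-6.4-1.9, -6-1.9, 14.8+0] = [-8.300,-7.900,14.800]
hi = A.hi+B.hi = [5.7+1.9, 4.5+1.9, 26.3+6.1] = [7.600,6.400,32.400]
diag = √(15.9²+14.3²+17.6²) = √767.06 = 27.696

min=[-8.300,-7.900,14.800] max=[7.600,6.400,32.400] diag=27.696


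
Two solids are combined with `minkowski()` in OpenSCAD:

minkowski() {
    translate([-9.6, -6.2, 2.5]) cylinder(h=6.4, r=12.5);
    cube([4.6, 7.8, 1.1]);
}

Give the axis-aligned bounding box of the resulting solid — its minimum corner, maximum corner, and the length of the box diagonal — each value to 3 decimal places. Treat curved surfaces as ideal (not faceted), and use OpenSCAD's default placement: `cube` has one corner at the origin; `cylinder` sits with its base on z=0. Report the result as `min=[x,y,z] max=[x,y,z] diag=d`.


min=[-22.100,-18.700,2.500] max=[7.500,14.100,10.000] diag=44.814

A = translate([-9.6, -6.2, 2.5]) cylinder(h=6.4, r=12.5) → bbox [-22.1,-18.7,2.5] .. [2.9,6.3,8.9]
B = cube([4.6, 7.8, 1.1]) → bbox [0,0,0] .. [4.6,7.8,1.1]
lo = A.lo+B.lo = [-22.1+0, -18.7+0, 2.5+0] = [-22.100,-18.700,2.500]
hi = A.hi+B.hi = [2.9+4.6, 6.3+7.8, 8.9+1.1] = [7.500,14.100,10.000]
diag = √(29.6²+32.8²+7.5²) = √2008.25 = 44.814


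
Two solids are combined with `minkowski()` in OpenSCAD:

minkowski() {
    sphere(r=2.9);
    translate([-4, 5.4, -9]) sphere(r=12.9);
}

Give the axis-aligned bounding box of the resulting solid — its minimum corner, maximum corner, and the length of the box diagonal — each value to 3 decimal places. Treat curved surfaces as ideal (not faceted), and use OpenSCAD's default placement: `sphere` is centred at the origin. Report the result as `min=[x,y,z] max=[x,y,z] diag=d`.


min=[-19.800,-10.400,-24.800] max=[11.800,21.200,6.800] diag=54.733

A = translate([-4, 5.4, -9]) sphere(r=12.9) → bbox [-16.9,-7.5,-21.9] .. [8.9,18.3,3.9]
B = sphere(r=2.9) → bbox [-2.9,-2.9,-2.9] .. [2.9,2.9,2.9]
lo = A.lo+B.lo = [-16.9-2.9, -7.5-2.9, -21.9-2.9] = [-19.800,-10.400,-24.800]
hi = A.hi+B.hi = [8.9+2.9, 18.3+2.9, 3.9+2.9] = [11.800,21.200,6.800]
diag = √(31.6²+31.6²+31.6²) = √2995.68 = 54.733


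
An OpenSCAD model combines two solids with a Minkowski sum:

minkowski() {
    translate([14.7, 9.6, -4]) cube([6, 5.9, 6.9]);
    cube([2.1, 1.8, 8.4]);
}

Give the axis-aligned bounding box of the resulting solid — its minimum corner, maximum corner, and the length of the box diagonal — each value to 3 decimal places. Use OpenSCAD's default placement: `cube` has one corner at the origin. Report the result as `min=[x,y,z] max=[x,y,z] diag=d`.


A = translate([14.7, 9.6, -4]) cube([6, 5.9, 6.9]) → bbox [14.7,9.6,-4] .. [20.7,15.5,2.9]
B = cube([2.1, 1.8, 8.4]) → bbox [0,0,0] .. [2.1,1.8,8.4]
lo = A.lo+B.lo = [14.7+0, 9.6+0, -4+0] = [14.700,9.600,-4.000]
hi = A.hi+B.hi = [20.7+2.1, 15.5+1.8, 2.9+8.4] = [22.800,17.300,11.300]
diag = √(8.1²+7.7²+15.3²) = √358.99 = 18.947

min=[14.700,9.600,-4.000] max=[22.800,17.300,11.300] diag=18.947


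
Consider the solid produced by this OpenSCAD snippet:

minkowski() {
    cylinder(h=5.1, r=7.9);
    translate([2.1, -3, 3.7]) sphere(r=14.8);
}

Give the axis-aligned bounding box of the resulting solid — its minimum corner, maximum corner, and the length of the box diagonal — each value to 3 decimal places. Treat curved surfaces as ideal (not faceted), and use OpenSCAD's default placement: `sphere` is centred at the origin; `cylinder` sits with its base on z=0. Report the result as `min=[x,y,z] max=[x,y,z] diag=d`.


min=[-20.600,-25.700,-11.100] max=[24.800,19.700,23.600] diag=72.982

A = translate([2.1, -3, 3.7]) sphere(r=14.8) → bbox [-12.7,-17.8,-11.1] .. [16.9,11.8,18.5]
B = cylinder(h=5.1, r=7.9) → bbox [-7.9,-7.9,0] .. [7.9,7.9,5.1]
lo = A.lo+B.lo = [-12.7-7.9, -17.8-7.9, -11.1+0] = [-20.600,-25.700,-11.100]
hi = A.hi+B.hi = [16.9+7.9, 11.8+7.9, 18.5+5.1] = [24.800,19.700,23.600]
diag = √(45.4²+45.4²+34.7²) = √5326.41 = 72.982


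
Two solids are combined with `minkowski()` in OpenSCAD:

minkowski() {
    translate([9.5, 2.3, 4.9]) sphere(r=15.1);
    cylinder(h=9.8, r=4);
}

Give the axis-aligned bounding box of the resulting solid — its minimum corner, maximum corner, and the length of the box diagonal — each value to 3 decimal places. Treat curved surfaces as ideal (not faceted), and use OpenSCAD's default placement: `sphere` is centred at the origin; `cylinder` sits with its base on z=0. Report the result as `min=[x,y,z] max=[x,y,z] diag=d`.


min=[-9.600,-16.800,-10.200] max=[28.600,21.400,29.800] diag=67.220

A = translate([9.5, 2.3, 4.9]) sphere(r=15.1) → bbox [-5.6,-12.8,-10.2] .. [24.6,17.4,20]
B = cylinder(h=9.8, r=4) → bbox [-4,-4,0] .. [4,4,9.8]
lo = A.lo+B.lo = [-5.6-4, -12.8-4, -10.2+0] = [-9.600,-16.800,-10.200]
hi = A.hi+B.hi = [24.6+4, 17.4+4, 20+9.8] = [28.600,21.400,29.800]
diag = √(38.2²+38.2²+40²) = √4518.48 = 67.220


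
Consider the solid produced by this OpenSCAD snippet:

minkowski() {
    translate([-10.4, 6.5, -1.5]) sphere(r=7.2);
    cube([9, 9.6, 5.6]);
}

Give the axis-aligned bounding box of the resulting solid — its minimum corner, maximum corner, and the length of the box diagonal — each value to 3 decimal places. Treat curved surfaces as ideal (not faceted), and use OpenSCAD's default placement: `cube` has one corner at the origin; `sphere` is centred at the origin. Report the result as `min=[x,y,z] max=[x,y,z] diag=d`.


A = translate([-10.4, 6.5, -1.5]) sphere(r=7.2) → bbox [-17.6,-0.7,-8.7] .. [-3.2,13.7,5.7]
B = cube([9, 9.6, 5.6]) → bbox [0,0,0] .. [9,9.6,5.6]
lo = A.lo+B.lo = [-17.6+0, -0.7+0, -8.7+0] = [-17.600,-0.700,-8.700]
hi = A.hi+B.hi = [-3.2+9, 13.7+9.6, 5.7+5.6] = [5.800,23.300,11.300]
diag = √(23.4²+24²+20²) = √1523.56 = 39.033

min=[-17.600,-0.700,-8.700] max=[5.800,23.300,11.300] diag=39.033


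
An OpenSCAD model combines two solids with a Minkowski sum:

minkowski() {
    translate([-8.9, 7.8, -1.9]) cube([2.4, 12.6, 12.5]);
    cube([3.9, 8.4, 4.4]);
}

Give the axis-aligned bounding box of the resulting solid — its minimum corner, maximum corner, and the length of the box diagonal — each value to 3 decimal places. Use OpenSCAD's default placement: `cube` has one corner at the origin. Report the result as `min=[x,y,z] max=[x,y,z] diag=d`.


min=[-8.900,7.800,-1.900] max=[-2.600,28.800,15.000] diag=27.682

A = translate([-8.9, 7.8, -1.9]) cube([2.4, 12.6, 12.5]) → bbox [-8.9,7.8,-1.9] .. [-6.5,20.4,10.6]
B = cube([3.9, 8.4, 4.4]) → bbox [0,0,0] .. [3.9,8.4,4.4]
lo = A.lo+B.lo = [-8.9+0, 7.8+0, -1.9+0] = [-8.900,7.800,-1.900]
hi = A.hi+B.hi = [-6.5+3.9, 20.4+8.4, 10.6+4.4] = [-2.600,28.800,15.000]
diag = √(6.3²+21²+16.9²) = √766.3 = 27.682


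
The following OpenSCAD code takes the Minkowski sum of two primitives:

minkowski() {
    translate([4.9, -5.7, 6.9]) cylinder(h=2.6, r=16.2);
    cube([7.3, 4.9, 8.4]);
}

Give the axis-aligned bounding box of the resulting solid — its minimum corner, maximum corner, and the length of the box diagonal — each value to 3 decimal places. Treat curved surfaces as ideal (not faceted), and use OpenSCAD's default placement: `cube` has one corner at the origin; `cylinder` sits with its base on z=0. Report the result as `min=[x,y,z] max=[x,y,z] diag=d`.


A = translate([4.9, -5.7, 6.9]) cylinder(h=2.6, r=16.2) → bbox [-11.3,-21.9,6.9] .. [21.1,10.5,9.5]
B = cube([7.3, 4.9, 8.4]) → bbox [0,0,0] .. [7.3,4.9,8.4]
lo = A.lo+B.lo = [-11.3+0, -21.9+0, 6.9+0] = [-11.300,-21.900,6.900]
hi = A.hi+B.hi = [21.1+7.3, 10.5+4.9, 9.5+8.4] = [28.400,15.400,17.900]
diag = √(39.7²+37.3²+11²) = √3088.38 = 55.573

min=[-11.300,-21.900,6.900] max=[28.400,15.400,17.900] diag=55.573


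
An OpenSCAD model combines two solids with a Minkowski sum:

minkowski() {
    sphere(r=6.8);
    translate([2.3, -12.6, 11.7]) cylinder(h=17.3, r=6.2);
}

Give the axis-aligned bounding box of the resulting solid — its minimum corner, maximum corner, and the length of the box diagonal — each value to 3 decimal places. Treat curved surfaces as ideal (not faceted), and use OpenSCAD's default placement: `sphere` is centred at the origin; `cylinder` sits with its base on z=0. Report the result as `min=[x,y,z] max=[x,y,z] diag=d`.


A = translate([2.3, -12.6, 11.7]) cylinder(h=17.3, r=6.2) → bbox [-3.9,-18.8,11.7] .. [8.5,-6.4,29]
B = sphere(r=6.8) → bbox [-6.8,-6.8,-6.8] .. [6.8,6.8,6.8]
lo = A.lo+B.lo = [-3.9-6.8, -18.8-6.8, 11.7-6.8] = [-10.700,-25.600,4.900]
hi = A.hi+B.hi = [8.5+6.8, -6.4+6.8, 29+6.8] = [15.300,0.400,35.800]
diag = √(26²+26²+30.9²) = √2306.81 = 48.029

min=[-10.700,-25.600,4.900] max=[15.300,0.400,35.800] diag=48.029


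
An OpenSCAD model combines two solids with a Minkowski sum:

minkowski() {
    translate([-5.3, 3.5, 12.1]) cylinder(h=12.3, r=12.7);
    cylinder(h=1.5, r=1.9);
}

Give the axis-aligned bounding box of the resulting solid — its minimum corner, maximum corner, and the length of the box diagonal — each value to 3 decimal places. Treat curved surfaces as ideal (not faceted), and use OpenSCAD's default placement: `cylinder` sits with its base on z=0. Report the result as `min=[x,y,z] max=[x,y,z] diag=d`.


A = translate([-5.3, 3.5, 12.1]) cylinder(h=12.3, r=12.7) → bbox [-18,-9.2,12.1] .. [7.4,16.2,24.4]
B = cylinder(h=1.5, r=1.9) → bbox [-1.9,-1.9,0] .. [1.9,1.9,1.5]
lo = A.lo+B.lo = [-18-1.9, -9.2-1.9, 12.1+0] = [-19.900,-11.100,12.100]
hi = A.hi+B.hi = [7.4+1.9, 16.2+1.9, 24.4+1.5] = [9.300,18.100,25.900]
diag = √(29.2²+29.2²+13.8²) = √1895.72 = 43.540

min=[-19.900,-11.100,12.100] max=[9.300,18.100,25.900] diag=43.540


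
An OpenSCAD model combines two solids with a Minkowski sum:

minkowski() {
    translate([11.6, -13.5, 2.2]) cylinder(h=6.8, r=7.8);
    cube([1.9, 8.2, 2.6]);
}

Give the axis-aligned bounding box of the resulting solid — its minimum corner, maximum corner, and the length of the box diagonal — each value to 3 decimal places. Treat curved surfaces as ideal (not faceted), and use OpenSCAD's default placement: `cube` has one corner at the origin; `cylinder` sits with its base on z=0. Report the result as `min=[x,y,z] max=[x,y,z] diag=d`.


A = translate([11.6, -13.5, 2.2]) cylinder(h=6.8, r=7.8) → bbox [3.8,-21.3,2.2] .. [19.4,-5.7,9]
B = cube([1.9, 8.2, 2.6]) → bbox [0,0,0] .. [1.9,8.2,2.6]
lo = A.lo+B.lo = [3.8+0, -21.3+0, 2.2+0] = [3.800,-21.300,2.200]
hi = A.hi+B.hi = [19.4+1.9, -5.7+8.2, 9+2.6] = [21.300,2.500,11.600]
diag = √(17.5²+23.8²+9.4²) = √961.05 = 31.001

min=[3.800,-21.300,2.200] max=[21.300,2.500,11.600] diag=31.001


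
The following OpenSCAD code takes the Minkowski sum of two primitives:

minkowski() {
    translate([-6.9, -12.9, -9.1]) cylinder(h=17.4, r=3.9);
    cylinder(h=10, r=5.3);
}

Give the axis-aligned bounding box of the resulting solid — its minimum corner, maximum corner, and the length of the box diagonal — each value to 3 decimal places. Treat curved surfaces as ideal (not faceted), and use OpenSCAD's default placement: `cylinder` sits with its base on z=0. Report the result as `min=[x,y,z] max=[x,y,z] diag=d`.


min=[-16.100,-22.100,-9.100] max=[2.300,-3.700,18.300] diag=37.787

A = translate([-6.9, -12.9, -9.1]) cylinder(h=17.4, r=3.9) → bbox [-10.8,-16.8,-9.1] .. [-3,-9,8.3]
B = cylinder(h=10, r=5.3) → bbox [-5.3,-5.3,0] .. [5.3,5.3,10]
lo = A.lo+B.lo = [-10.8-5.3, -16.8-5.3, -9.1+0] = [-16.100,-22.100,-9.100]
hi = A.hi+B.hi = [-3+5.3, -9+5.3, 8.3+10] = [2.300,-3.700,18.300]
diag = √(18.4²+18.4²+27.4²) = √1427.88 = 37.787


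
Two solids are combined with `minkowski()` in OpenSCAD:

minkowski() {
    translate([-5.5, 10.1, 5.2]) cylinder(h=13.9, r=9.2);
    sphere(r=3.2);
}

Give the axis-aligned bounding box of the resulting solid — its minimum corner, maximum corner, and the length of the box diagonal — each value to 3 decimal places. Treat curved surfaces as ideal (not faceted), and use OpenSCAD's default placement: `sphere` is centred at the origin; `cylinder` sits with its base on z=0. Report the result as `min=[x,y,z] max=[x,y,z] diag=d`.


A = translate([-5.5, 10.1, 5.2]) cylinder(h=13.9, r=9.2) → bbox [-14.7,0.9,5.2] .. [3.7,19.3,19.1]
B = sphere(r=3.2) → bbox [-3.2,-3.2,-3.2] .. [3.2,3.2,3.2]
lo = A.lo+B.lo = [-14.7-3.2, 0.9-3.2, 5.2-3.2] = [-17.900,-2.300,2.000]
hi = A.hi+B.hi = [3.7+3.2, 19.3+3.2, 19.1+3.2] = [6.900,22.500,22.300]
diag = √(24.8²+24.8²+20.3²) = √1642.17 = 40.524

min=[-17.900,-2.300,2.000] max=[6.900,22.500,22.300] diag=40.524


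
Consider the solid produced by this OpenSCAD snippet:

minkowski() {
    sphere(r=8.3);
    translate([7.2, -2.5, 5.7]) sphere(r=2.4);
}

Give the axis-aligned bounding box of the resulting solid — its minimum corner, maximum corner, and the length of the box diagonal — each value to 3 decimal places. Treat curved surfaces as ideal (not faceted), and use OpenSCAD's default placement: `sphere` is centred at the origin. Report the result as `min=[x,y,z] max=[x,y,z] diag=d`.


min=[-3.500,-13.200,-5.000] max=[17.900,8.200,16.400] diag=37.066

A = translate([7.2, -2.5, 5.7]) sphere(r=2.4) → bbox [4.8,-4.9,3.3] .. [9.6,-0.1,8.1]
B = sphere(r=8.3) → bbox [-8.3,-8.3,-8.3] .. [8.3,8.3,8.3]
lo = A.lo+B.lo = [4.8-8.3, -4.9-8.3, 3.3-8.3] = [-3.500,-13.200,-5.000]
hi = A.hi+B.hi = [9.6+8.3, -0.1+8.3, 8.1+8.3] = [17.900,8.200,16.400]
diag = √(21.4²+21.4²+21.4²) = √1373.88 = 37.066


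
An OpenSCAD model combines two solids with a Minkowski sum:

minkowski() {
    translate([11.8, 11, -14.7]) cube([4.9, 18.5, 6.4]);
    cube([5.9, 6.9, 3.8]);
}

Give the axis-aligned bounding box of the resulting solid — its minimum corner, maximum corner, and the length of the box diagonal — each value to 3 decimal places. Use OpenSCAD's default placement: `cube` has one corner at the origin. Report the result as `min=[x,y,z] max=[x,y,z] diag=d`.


min=[11.800,11.000,-14.700] max=[22.600,36.400,-4.500] diag=29.425

A = translate([11.8, 11, -14.7]) cube([4.9, 18.5, 6.4]) → bbox [11.8,11,-14.7] .. [16.7,29.5,-8.3]
B = cube([5.9, 6.9, 3.8]) → bbox [0,0,0] .. [5.9,6.9,3.8]
lo = A.lo+B.lo = [11.8+0, 11+0, -14.7+0] = [11.800,11.000,-14.700]
hi = A.hi+B.hi = [16.7+5.9, 29.5+6.9, -8.3+3.8] = [22.600,36.400,-4.500]
diag = √(10.8²+25.4²+10.2²) = √865.84 = 29.425


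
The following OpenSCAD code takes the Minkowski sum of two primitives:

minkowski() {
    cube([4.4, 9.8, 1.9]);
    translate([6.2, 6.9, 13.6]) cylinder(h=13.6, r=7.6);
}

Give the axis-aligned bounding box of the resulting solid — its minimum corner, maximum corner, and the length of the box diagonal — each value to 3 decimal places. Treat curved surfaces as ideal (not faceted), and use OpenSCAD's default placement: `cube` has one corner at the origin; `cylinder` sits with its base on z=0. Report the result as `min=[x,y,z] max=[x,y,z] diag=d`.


min=[-1.400,-0.700,13.600] max=[18.200,24.300,29.100] diag=35.347

A = translate([6.2, 6.9, 13.6]) cylinder(h=13.6, r=7.6) → bbox [-1.4,-0.7,13.6] .. [13.8,14.5,27.2]
B = cube([4.4, 9.8, 1.9]) → bbox [0,0,0] .. [4.4,9.8,1.9]
lo = A.lo+B.lo = [-1.4+0, -0.7+0, 13.6+0] = [-1.400,-0.700,13.600]
hi = A.hi+B.hi = [13.8+4.4, 14.5+9.8, 27.2+1.9] = [18.200,24.300,29.100]
diag = √(19.6²+25²+15.5²) = √1249.41 = 35.347


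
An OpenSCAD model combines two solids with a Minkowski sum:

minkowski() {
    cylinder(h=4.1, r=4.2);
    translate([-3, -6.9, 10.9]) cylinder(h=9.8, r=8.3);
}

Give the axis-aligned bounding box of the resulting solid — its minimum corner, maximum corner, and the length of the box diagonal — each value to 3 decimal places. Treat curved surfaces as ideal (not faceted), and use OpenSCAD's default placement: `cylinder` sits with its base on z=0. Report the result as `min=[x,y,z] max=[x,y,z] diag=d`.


A = translate([-3, -6.9, 10.9]) cylinder(h=9.8, r=8.3) → bbox [-11.3,-15.2,10.9] .. [5.3,1.4,20.7]
B = cylinder(h=4.1, r=4.2) → bbox [-4.2,-4.2,0] .. [4.2,4.2,4.1]
lo = A.lo+B.lo = [-11.3-4.2, -15.2-4.2, 10.9+0] = [-15.500,-19.400,10.900]
hi = A.hi+B.hi = [5.3+4.2, 1.4+4.2, 20.7+4.1] = [9.500,5.600,24.800]
diag = √(25²+25²+13.9²) = √1443.21 = 37.990

min=[-15.500,-19.400,10.900] max=[9.500,5.600,24.800] diag=37.990


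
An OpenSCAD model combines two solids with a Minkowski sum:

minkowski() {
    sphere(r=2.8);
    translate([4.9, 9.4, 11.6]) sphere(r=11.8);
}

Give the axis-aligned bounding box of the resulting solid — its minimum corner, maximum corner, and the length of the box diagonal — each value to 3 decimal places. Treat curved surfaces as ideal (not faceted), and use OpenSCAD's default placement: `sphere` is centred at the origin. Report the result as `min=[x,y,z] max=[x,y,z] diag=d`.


A = translate([4.9, 9.4, 11.6]) sphere(r=11.8) → bbox [-6.9,-2.4,-0.2] .. [16.7,21.2,23.4]
B = sphere(r=2.8) → bbox [-2.8,-2.8,-2.8] .. [2.8,2.8,2.8]
lo = A.lo+B.lo = [-6.9-2.8, -2.4-2.8, -0.2-2.8] = [-9.700,-5.200,-3.000]
hi = A.hi+B.hi = [16.7+2.8, 21.2+2.8, 23.4+2.8] = [19.500,24.000,26.200]
diag = √(29.2²+29.2²+29.2²) = √2557.92 = 50.576

min=[-9.700,-5.200,-3.000] max=[19.500,24.000,26.200] diag=50.576


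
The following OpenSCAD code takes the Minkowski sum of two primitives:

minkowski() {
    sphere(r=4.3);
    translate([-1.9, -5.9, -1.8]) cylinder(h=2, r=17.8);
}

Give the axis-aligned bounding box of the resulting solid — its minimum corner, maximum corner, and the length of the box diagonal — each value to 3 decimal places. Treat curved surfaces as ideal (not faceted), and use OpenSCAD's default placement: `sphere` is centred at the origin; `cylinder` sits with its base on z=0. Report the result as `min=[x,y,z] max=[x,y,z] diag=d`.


A = translate([-1.9, -5.9, -1.8]) cylinder(h=2, r=17.8) → bbox [-19.7,-23.7,-1.8] .. [15.9,11.9,0.2]
B = sphere(r=4.3) → bbox [-4.3,-4.3,-4.3] .. [4.3,4.3,4.3]
lo = A.lo+B.lo = [-19.7-4.3, -23.7-4.3, -1.8-4.3] = [-24.000,-28.000,-6.100]
hi = A.hi+B.hi = [15.9+4.3, 11.9+4.3, 0.2+4.3] = [20.200,16.200,4.500]
diag = √(44.2²+44.2²+10.6²) = √4019.64 = 63.401

min=[-24.000,-28.000,-6.100] max=[20.200,16.200,4.500] diag=63.401


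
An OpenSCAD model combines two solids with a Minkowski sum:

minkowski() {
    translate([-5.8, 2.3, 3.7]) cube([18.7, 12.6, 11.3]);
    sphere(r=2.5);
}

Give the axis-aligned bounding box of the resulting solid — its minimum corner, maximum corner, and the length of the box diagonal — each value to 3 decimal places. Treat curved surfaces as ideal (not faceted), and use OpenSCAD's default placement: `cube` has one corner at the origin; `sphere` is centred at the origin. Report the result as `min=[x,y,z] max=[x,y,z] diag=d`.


min=[-8.300,-0.200,1.200] max=[15.400,17.400,17.500] diag=33.722

A = translate([-5.8, 2.3, 3.7]) cube([18.7, 12.6, 11.3]) → bbox [-5.8,2.3,3.7] .. [12.9,14.9,15]
B = sphere(r=2.5) → bbox [-2.5,-2.5,-2.5] .. [2.5,2.5,2.5]
lo = A.lo+B.lo = [-5.8-2.5, 2.3-2.5, 3.7-2.5] = [-8.300,-0.200,1.200]
hi = A.hi+B.hi = [12.9+2.5, 14.9+2.5, 15+2.5] = [15.400,17.400,17.500]
diag = √(23.7²+17.6²+16.3²) = √1137.14 = 33.722


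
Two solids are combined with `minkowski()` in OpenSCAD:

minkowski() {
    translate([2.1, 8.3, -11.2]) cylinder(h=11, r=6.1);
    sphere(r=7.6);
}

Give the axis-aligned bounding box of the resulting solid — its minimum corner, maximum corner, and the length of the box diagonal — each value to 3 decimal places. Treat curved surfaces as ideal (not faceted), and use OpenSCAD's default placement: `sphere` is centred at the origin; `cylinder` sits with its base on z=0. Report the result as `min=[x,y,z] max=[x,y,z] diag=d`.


min=[-11.600,-5.400,-18.800] max=[15.800,22.000,7.400] diag=46.776

A = translate([2.1, 8.3, -11.2]) cylinder(h=11, r=6.1) → bbox [-4,2.2,-11.2] .. [8.2,14.4,-0.2]
B = sphere(r=7.6) → bbox [-7.6,-7.6,-7.6] .. [7.6,7.6,7.6]
lo = A.lo+B.lo = [-4-7.6, 2.2-7.6, -11.2-7.6] = [-11.600,-5.400,-18.800]
hi = A.hi+B.hi = [8.2+7.6, 14.4+7.6, -0.2+7.6] = [15.800,22.000,7.400]
diag = √(27.4²+27.4²+26.2²) = √2187.96 = 46.776


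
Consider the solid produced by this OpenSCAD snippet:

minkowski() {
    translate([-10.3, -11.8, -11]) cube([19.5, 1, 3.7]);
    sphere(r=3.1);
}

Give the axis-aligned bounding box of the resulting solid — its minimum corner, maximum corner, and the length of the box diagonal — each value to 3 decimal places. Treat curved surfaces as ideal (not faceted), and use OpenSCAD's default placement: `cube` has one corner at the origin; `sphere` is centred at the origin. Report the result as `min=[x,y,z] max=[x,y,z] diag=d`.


min=[-13.400,-14.900,-14.100] max=[12.300,-7.700,-4.200] diag=28.466

A = translate([-10.3, -11.8, -11]) cube([19.5, 1, 3.7]) → bbox [-10.3,-11.8,-11] .. [9.2,-10.8,-7.3]
B = sphere(r=3.1) → bbox [-3.1,-3.1,-3.1] .. [3.1,3.1,3.1]
lo = A.lo+B.lo = [-10.3-3.1, -11.8-3.1, -11-3.1] = [-13.400,-14.900,-14.100]
hi = A.hi+B.hi = [9.2+3.1, -10.8+3.1, -7.3+3.1] = [12.300,-7.700,-4.200]
diag = √(25.7²+7.2²+9.9²) = √810.34 = 28.466


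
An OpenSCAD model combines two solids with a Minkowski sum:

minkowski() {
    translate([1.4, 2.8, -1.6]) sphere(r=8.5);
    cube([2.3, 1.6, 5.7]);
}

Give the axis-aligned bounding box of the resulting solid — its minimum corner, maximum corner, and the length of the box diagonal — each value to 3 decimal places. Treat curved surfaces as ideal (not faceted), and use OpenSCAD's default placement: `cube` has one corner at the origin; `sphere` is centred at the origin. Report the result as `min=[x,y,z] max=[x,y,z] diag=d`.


A = translate([1.4, 2.8, -1.6]) sphere(r=8.5) → bbox [-7.1,-5.7,-10.1] .. [9.9,11.3,6.9]
B = cube([2.3, 1.6, 5.7]) → bbox [0,0,0] .. [2.3,1.6,5.7]
lo = A.lo+B.lo = [-7.1+0, -5.7+0, -10.1+0] = [-7.100,-5.700,-10.100]
hi = A.hi+B.hi = [9.9+2.3, 11.3+1.6, 6.9+5.7] = [12.200,12.900,12.600]
diag = √(19.3²+18.6²+22.7²) = √1233.74 = 35.125

min=[-7.100,-5.700,-10.100] max=[12.200,12.900,12.600] diag=35.125


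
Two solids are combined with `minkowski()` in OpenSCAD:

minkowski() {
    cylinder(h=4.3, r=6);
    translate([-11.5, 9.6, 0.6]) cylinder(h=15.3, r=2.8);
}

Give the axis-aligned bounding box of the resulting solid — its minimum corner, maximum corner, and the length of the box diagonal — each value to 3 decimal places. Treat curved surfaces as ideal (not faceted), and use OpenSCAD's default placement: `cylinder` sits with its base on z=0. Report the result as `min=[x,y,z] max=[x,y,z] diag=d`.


A = translate([-11.5, 9.6, 0.6]) cylinder(h=15.3, r=2.8) → bbox [-14.3,6.8,0.6] .. [-8.7,12.4,15.9]
B = cylinder(h=4.3, r=6) → bbox [-6,-6,0] .. [6,6,4.3]
lo = A.lo+B.lo = [-14.3-6, 6.8-6, 0.6+0] = [-20.300,0.800,0.600]
hi = A.hi+B.hi = [-8.7+6, 12.4+6, 15.9+4.3] = [-2.700,18.400,20.200]
diag = √(17.6²+17.6²+19.6²) = √1003.68 = 31.681

min=[-20.300,0.800,0.600] max=[-2.700,18.400,20.200] diag=31.681


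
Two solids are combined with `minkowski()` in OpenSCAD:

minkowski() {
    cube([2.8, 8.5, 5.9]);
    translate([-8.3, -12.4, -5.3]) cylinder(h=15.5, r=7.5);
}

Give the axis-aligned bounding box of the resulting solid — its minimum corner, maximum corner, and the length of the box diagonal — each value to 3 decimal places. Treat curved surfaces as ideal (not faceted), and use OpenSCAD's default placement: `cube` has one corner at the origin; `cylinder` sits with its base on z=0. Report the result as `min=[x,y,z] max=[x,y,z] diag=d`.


A = translate([-8.3, -12.4, -5.3]) cylinder(h=15.5, r=7.5) → bbox [-15.8,-19.9,-5.3] .. [-0.8,-4.9,10.2]
B = cube([2.8, 8.5, 5.9]) → bbox [0,0,0] .. [2.8,8.5,5.9]
lo = A.lo+B.lo = [-15.8+0, -19.9+0, -5.3+0] = [-15.800,-19.900,-5.300]
hi = A.hi+B.hi = [-0.8+2.8, -4.9+8.5, 10.2+5.9] = [2.000,3.600,16.100]
diag = √(17.8²+23.5²+21.4²) = √1327.05 = 36.429

min=[-15.800,-19.900,-5.300] max=[2.000,3.600,16.100] diag=36.429
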